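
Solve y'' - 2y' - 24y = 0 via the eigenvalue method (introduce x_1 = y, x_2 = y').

Let x_1 = y, x_2 = y'. Then x_1' = x_2 and x_2' = 24x_1 + 2x_2.
A = [[0,1],[24,2]]; det(A-λI) = λ^2 - 2λ - 24.
Eigenvalues λ = 6, -4 with eigenvectors (1,6), (1,-4).

y(t) = C_1e^(6t) + C_2e^(-4t)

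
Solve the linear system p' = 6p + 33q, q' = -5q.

p(t) = -C_1e^(6t) + 3C_2e^(-5t), q(t) = -C_2e^(-5t)

Coefficient matrix A = [[6, 33], [0, -5]].
Characteristic polynomial det(A - λI) = λ^2 - λ - 30 = 0.
Eigenvalues λ = 6, -5.
For λ=6: (A-λI) row 1 is [0, 33], so an eigenvector is (-1, 0).
For λ=-5: (A-λI) row 1 is [11, 33], so an eigenvector is (3, -1).
General solution: C_1e^(6t)(-1,0) + C_2e^(-5t)(3,-1).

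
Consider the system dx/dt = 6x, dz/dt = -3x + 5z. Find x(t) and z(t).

Coefficient matrix A = [[6, 0], [-3, 5]].
Characteristic polynomial det(A - λI) = λ^2 - 11λ + 30 = 0.
Eigenvalues λ = 6, 5.
For λ=6: (A-λI) row 2 is [-3, -1], so an eigenvector is (-1, 3).
For λ=5: (A-λI) row 1 is [1, 0], so an eigenvector is (0, 1).
General solution: c_1e^(6t)(-1,3) + c_2e^(5t)(0,1).

x(t) = -c_1e^(6t), z(t) = 3c_1e^(6t) + c_2e^(5t)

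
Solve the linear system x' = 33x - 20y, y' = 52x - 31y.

x(t) = -2C_1e^(t)sin(4t) + C_1e^(t)cos(4t) + C_2e^(t)sin(4t) + 2C_2e^(t)cos(4t), y(t) = -3C_1e^(t)sin(4t) + 2C_1e^(t)cos(4t) + 2C_2e^(t)sin(4t) + 3C_2e^(t)cos(4t)

Coefficient matrix A = [[33, -20], [52, -31]].
Characteristic polynomial det(A - λI) = λ^2 - 2λ + 17 = 0.
Eigenvalues λ = 1 ± 4i (complex conjugate pair).
For λ=1+4i: an eigenvector is (1,2) - i(-2,-3) = (1 + 2i, 2 + 3i).
A real fundamental pair from Re and Im of e^((1+4i)t)v: X_1 = e^(t)(cos(4t)·(1,2) + sin(4t)·(-2,-3)), X_2 = e^(t)(sin(4t)·(1,2) - cos(4t)·(-2,-3)).
General solution: C_1X_1 + C_2X_2.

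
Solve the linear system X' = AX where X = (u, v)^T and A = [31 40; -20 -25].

Coefficient matrix A = [[31, 40], [-20, -25]].
Characteristic polynomial det(A - λI) = λ^2 - 6λ + 25 = 0.
Eigenvalues λ = 3 ± 4i (complex conjugate pair).
For λ=3+4i: an eigenvector is (-1,1) - i(3,-2) = (-1 - 3i, 1 + 2i).
A real fundamental pair from Re and Im of e^((3+4i)t)v: X_1 = e^(3t)(cos(4t)·(-1,1) + sin(4t)·(3,-2)), X_2 = e^(3t)(sin(4t)·(-1,1) - cos(4t)·(3,-2)).
General solution: C_1X_1 + C_2X_2.

u(t) = 3C_1e^(3t)sin(4t) - C_1e^(3t)cos(4t) - C_2e^(3t)sin(4t) - 3C_2e^(3t)cos(4t), v(t) = -2C_1e^(3t)sin(4t) + C_1e^(3t)cos(4t) + C_2e^(3t)sin(4t) + 2C_2e^(3t)cos(4t)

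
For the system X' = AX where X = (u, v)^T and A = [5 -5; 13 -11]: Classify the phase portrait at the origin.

stable spiral

A = [[5,-5],[13,-11]]; det(A-λI) = λ^2 + 6λ + 10.
λ = -3 ± i: negative real part.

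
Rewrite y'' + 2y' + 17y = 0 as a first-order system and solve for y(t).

y(t) = K_1e^(-t)cos(4t) + K_2e^(-t)sin(4t)

Let x_1 = y, x_2 = y'. Then x_1' = x_2 and x_2' = -17x_1 - 2x_2.
A = [[0,1],[-17,-2]]; det(A-λI) = λ^2 + 2λ + 17.
Eigenvalues λ = -1 ± 4i.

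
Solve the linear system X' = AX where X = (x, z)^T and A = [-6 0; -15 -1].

x(t) = -c_1e^(-6t), z(t) = -3c_1e^(-6t) + c_2e^(-t)

Coefficient matrix A = [[-6, 0], [-15, -1]].
Characteristic polynomial det(A - λI) = λ^2 + 7λ + 6 = 0.
Eigenvalues λ = -6, -1.
For λ=-6: (A-λI) row 2 is [-15, 5], so an eigenvector is (-1, -3).
For λ=-1: (A-λI) row 1 is [-5, 0], so an eigenvector is (0, 1).
General solution: c_1e^(-6t)(-1,-3) + c_2e^(-t)(0,1).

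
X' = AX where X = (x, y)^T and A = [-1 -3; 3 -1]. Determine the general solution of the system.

Coefficient matrix A = [[-1, -3], [3, -1]].
Characteristic polynomial det(A - λI) = λ^2 + 2λ + 10 = 0.
Eigenvalues λ = -1 ± 3i (complex conjugate pair).
For λ=-1+3i: an eigenvector is (0,-1) - i(1,0) = (0 - i, -1).
A real fundamental pair from Re and Im of e^((-1+3i)t)v: X_1 = e^(-t)(cos(3t)·(0,-1) + sin(3t)·(1,0)), X_2 = e^(-t)(sin(3t)·(0,-1) - cos(3t)·(1,0)).
General solution: c_1X_1 + c_2X_2.

x(t) = c_1e^(-t)sin(3t) - c_2e^(-t)cos(3t), y(t) = -c_1e^(-t)cos(3t) - c_2e^(-t)sin(3t)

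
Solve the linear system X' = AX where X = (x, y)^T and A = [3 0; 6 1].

x(t) = -K_1e^(3t), y(t) = -3K_1e^(3t) + K_2e^(t)

Coefficient matrix A = [[3, 0], [6, 1]].
Characteristic polynomial det(A - λI) = λ^2 - 4λ + 3 = 0.
Eigenvalues λ = 3, 1.
For λ=3: (A-λI) row 2 is [6, -2], so an eigenvector is (-1, -3).
For λ=1: (A-λI) row 1 is [2, 0], so an eigenvector is (0, 1).
General solution: K_1e^(3t)(-1,-3) + K_2e^(t)(0,1).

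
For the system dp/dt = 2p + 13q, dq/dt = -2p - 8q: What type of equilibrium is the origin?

stable spiral

A = [[2,13],[-2,-8]]; det(A-λI) = λ^2 + 6λ + 10.
λ = -3 ± i: negative real part.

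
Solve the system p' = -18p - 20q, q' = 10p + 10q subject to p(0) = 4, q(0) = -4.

p(t) = 12e^(-4t)sin(2t) + 4e^(-4t)cos(2t), q(t) = -8e^(-4t)sin(2t) - 4e^(-4t)cos(2t)

Coefficient matrix A = [[-18, -20], [10, 10]].
Characteristic polynomial det(A - λI) = λ^2 + 8λ + 20 = 0.
Eigenvalues λ = -4 ± 2i (complex conjugate pair).
For λ=-4+2i: an eigenvector is (1,-1) - i(3,-2) = (1 - 3i, -1 + 2i).
A real fundamental pair from Re and Im of e^((-4+2i)t)v: X_1 = e^(-4t)(cos(2t)·(1,-1) + sin(2t)·(3,-2)), X_2 = e^(-4t)(sin(2t)·(1,-1) - cos(2t)·(3,-2)).
General solution: C_1X_1 + C_2X_2.
Applying p(0)=4, q(0)=-4 gives C_1=4, C_2=0.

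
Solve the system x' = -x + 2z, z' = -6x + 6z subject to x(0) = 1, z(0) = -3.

Coefficient matrix A = [[-1, 2], [-6, 6]].
Characteristic polynomial det(A - λI) = λ^2 - 5λ + 6 = 0.
Eigenvalues λ = 3, 2.
For λ=3: (A-λI) row 1 is [-4, 2], so an eigenvector is (-1, -2).
For λ=2: (A-λI) row 1 is [-3, 2], so an eigenvector is (2, 3).
General solution: K_1e^(3t)(-1,-2) + K_2e^(2t)(2,3).
Applying x(0)=1, z(0)=-3 gives K_1=9, K_2=5.

x(t) = -9e^(3t) + 10e^(2t), z(t) = -18e^(3t) + 15e^(2t)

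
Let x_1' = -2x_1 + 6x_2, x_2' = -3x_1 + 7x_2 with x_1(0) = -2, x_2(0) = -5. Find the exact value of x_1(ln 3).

A = [[-2,6],[-3,7]]; eigenvalues λ = 1, 4.
Eigenvectors: (-2,-1) for λ=1, (1,1) for λ=4.
From the initial condition, c_1 = -3, c_2 = -8.
x_1(ln 3) = (-3)(3^1)(-2) + (-8)(3^4)(1) = -630.

-630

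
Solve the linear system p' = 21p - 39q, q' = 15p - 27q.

Coefficient matrix A = [[21, -39], [15, -27]].
Characteristic polynomial det(A - λI) = λ^2 + 6λ + 18 = 0.
Eigenvalues λ = -3 ± 3i (complex conjugate pair).
For λ=-3+3i: an eigenvector is (3,2) - i(-2,-1) = (3 + 2i, 2 + i).
A real fundamental pair from Re and Im of e^((-3+3i)t)v: X_1 = e^(-3t)(cos(3t)·(3,2) + sin(3t)·(-2,-1)), X_2 = e^(-3t)(sin(3t)·(3,2) - cos(3t)·(-2,-1)).
General solution: C_1X_1 + C_2X_2.

p(t) = -2C_1e^(-3t)sin(3t) + 3C_1e^(-3t)cos(3t) + 3C_2e^(-3t)sin(3t) + 2C_2e^(-3t)cos(3t), q(t) = -C_1e^(-3t)sin(3t) + 2C_1e^(-3t)cos(3t) + 2C_2e^(-3t)sin(3t) + C_2e^(-3t)cos(3t)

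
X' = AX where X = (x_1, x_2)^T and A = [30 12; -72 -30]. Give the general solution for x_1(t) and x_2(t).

x_1(t) = -c_1e^(-6t) + c_2e^(6t), x_2(t) = 3c_1e^(-6t) - 2c_2e^(6t)

Coefficient matrix A = [[30, 12], [-72, -30]].
Characteristic polynomial det(A - λI) = λ^2 - 36 = 0.
Eigenvalues λ = -6, 6.
For λ=-6: (A-λI) row 1 is [36, 12], so an eigenvector is (-1, 3).
For λ=6: (A-λI) row 1 is [24, 12], so an eigenvector is (1, -2).
General solution: c_1e^(-6t)(-1,3) + c_2e^(6t)(1,-2).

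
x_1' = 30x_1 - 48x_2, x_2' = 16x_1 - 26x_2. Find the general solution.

x_1(t) = 2c_1e^(6t) - 3c_2e^(-2t), x_2(t) = c_1e^(6t) - 2c_2e^(-2t)

Coefficient matrix A = [[30, -48], [16, -26]].
Characteristic polynomial det(A - λI) = λ^2 - 4λ - 12 = 0.
Eigenvalues λ = 6, -2.
For λ=6: (A-λI) row 1 is [24, -48], so an eigenvector is (2, 1).
For λ=-2: (A-λI) row 1 is [32, -48], so an eigenvector is (-3, -2).
General solution: c_1e^(6t)(2,1) + c_2e^(-2t)(-3,-2).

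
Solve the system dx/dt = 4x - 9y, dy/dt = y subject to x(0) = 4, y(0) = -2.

x(t) = 10e^(4t) - 6e^(t), y(t) = -2e^(t)

Coefficient matrix A = [[4, -9], [0, 1]].
Characteristic polynomial det(A - λI) = λ^2 - 5λ + 4 = 0.
Eigenvalues λ = 1, 4.
For λ=1: (A-λI) row 1 is [3, -9], so an eigenvector is (3, 1).
For λ=4: (A-λI) row 1 is [0, -9], so an eigenvector is (1, 0).
General solution: K_1e^(t)(3,1) + K_2e^(4t)(1,0).
Applying x(0)=4, y(0)=-2 gives K_1=-2, K_2=10.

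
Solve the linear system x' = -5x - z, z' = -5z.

Coefficient matrix A = [[-5, -1], [0, -5]].
Characteristic polynomial det(A - λI) = λ^2 + 10λ + 25 = 0.
Single eigenvalue λ = -5 with algebraic multiplicity 2.
Eigenvector v = (1,0); generalized eigenvector w with (A-λI)w=v is (1,-1).
General solution: e^(-5t)[K_1·v + K_2·(t·v + w)].

x(t) = K_1e^(-5t) + K_2te^(-5t) + K_2e^(-5t), z(t) = -K_2e^(-5t)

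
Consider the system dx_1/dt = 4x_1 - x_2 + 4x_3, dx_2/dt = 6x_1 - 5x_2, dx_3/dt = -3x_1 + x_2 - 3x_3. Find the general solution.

Coefficient matrix A = [[4, -1, 4], [6, -5, 0], [-3, 1, -3]].
det(A - λI) = 0 gives eigenvalues λ = 1, -3, -2.
For λ=1: eigenvector (2,2,-1).
For λ=-3: eigenvector (1,3,-1).
For λ=-2: eigenvector (-1,-2,1).
General solution: c_1e^(t)(2,2,-1) + c_2e^(-3t)(1,3,-1) + c_3e^(-2t)(-1,-2,1).

x_1(t) = 2c_1e^(t) + c_2e^(-3t) - c_3e^(-2t), x_2(t) = 2c_1e^(t) + 3c_2e^(-3t) - 2c_3e^(-2t), x_3(t) = -c_1e^(t) - c_2e^(-3t) + c_3e^(-2t)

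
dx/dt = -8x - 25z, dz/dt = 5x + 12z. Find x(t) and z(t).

Coefficient matrix A = [[-8, -25], [5, 12]].
Characteristic polynomial det(A - λI) = λ^2 - 4λ + 29 = 0.
Eigenvalues λ = 2 ± 5i (complex conjugate pair).
For λ=2+5i: an eigenvector is (2,-1) - i(1,0) = (2 - i, -1).
A real fundamental pair from Re and Im of e^((2+5i)t)v: X_1 = e^(2t)(cos(5t)·(2,-1) + sin(5t)·(1,0)), X_2 = e^(2t)(sin(5t)·(2,-1) - cos(5t)·(1,0)).
General solution: c_1X_1 + c_2X_2.

x(t) = c_1e^(2t)sin(5t) + 2c_1e^(2t)cos(5t) + 2c_2e^(2t)sin(5t) - c_2e^(2t)cos(5t), z(t) = -c_1e^(2t)cos(5t) - c_2e^(2t)sin(5t)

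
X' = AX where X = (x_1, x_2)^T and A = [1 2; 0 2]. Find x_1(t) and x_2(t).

Coefficient matrix A = [[1, 2], [0, 2]].
Characteristic polynomial det(A - λI) = λ^2 - 3λ + 2 = 0.
Eigenvalues λ = 2, 1.
For λ=2: (A-λI) row 1 is [-1, 2], so an eigenvector is (-2, -1).
For λ=1: (A-λI) row 1 is [0, 2], so an eigenvector is (1, 0).
General solution: C_1e^(2t)(-2,-1) + C_2e^(t)(1,0).

x_1(t) = -2C_1e^(2t) + C_2e^(t), x_2(t) = -C_1e^(2t)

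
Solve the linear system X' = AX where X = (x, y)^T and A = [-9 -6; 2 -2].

Coefficient matrix A = [[-9, -6], [2, -2]].
Characteristic polynomial det(A - λI) = λ^2 + 11λ + 30 = 0.
Eigenvalues λ = -5, -6.
For λ=-5: (A-λI) row 1 is [-4, -6], so an eigenvector is (3, -2).
For λ=-6: (A-λI) row 1 is [-3, -6], so an eigenvector is (2, -1).
General solution: c_1e^(-5t)(3,-2) + c_2e^(-6t)(2,-1).

x(t) = 3c_1e^(-5t) + 2c_2e^(-6t), y(t) = -2c_1e^(-5t) - c_2e^(-6t)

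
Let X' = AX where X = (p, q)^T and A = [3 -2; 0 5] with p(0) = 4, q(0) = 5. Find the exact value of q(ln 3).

A = [[3,-2],[0,5]]; eigenvalues λ = 3, 5.
Eigenvectors: (1,0) for λ=3, (1,-1) for λ=5.
From the initial condition, c_1 = 9, c_2 = -5.
q(ln 3) = (9)(3^3)(0) + (-5)(3^5)(-1) = 1215.

1215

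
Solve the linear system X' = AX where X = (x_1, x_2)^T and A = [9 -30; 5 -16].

Coefficient matrix A = [[9, -30], [5, -16]].
Characteristic polynomial det(A - λI) = λ^2 + 7λ + 6 = 0.
Eigenvalues λ = -6, -1.
For λ=-6: (A-λI) row 1 is [15, -30], so an eigenvector is (-2, -1).
For λ=-1: (A-λI) row 1 is [10, -30], so an eigenvector is (3, 1).
General solution: C_1e^(-6t)(-2,-1) + C_2e^(-t)(3,1).

x_1(t) = -2C_1e^(-6t) + 3C_2e^(-t), x_2(t) = -C_1e^(-6t) + C_2e^(-t)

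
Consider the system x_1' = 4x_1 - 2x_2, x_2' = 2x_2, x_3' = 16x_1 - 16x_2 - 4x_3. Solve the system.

x_1(t) = C_1e^(2t) + C_2e^(4t), x_2(t) = C_1e^(2t), x_3(t) = 2C_2e^(4t) + C_3e^(-4t)

Coefficient matrix A = [[4, -2, 0], [0, 2, 0], [16, -16, -4]].
det(A - λI) = 0 gives eigenvalues λ = 2, 4, -4.
For λ=2: eigenvector (1,1,0).
For λ=4: eigenvector (1,0,2).
For λ=-4: eigenvector (0,0,1).
General solution: C_1e^(2t)(1,1,0) + C_2e^(4t)(1,0,2) + C_3e^(-4t)(0,0,1).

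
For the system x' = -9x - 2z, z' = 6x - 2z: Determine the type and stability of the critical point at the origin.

stable node

A = [[-9,-2],[6,-2]]; det(A-λI) = λ^2 + 11λ + 30.
λ = -6, -5: both negative.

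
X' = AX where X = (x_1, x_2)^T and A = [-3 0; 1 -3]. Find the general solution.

x_1(t) = -K_2e^(-3t), x_2(t) = -K_1e^(-3t) - K_2te^(-3t) + 2K_2e^(-3t)

Coefficient matrix A = [[-3, 0], [1, -3]].
Characteristic polynomial det(A - λI) = λ^2 + 6λ + 9 = 0.
Single eigenvalue λ = -3 with algebraic multiplicity 2.
Eigenvector v = (0,-1); generalized eigenvector w with (A-λI)w=v is (-1,2).
General solution: e^(-3t)[K_1·v + K_2·(t·v + w)].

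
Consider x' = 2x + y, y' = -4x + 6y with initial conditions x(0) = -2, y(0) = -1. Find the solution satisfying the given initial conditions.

Coefficient matrix A = [[2, 1], [-4, 6]].
Characteristic polynomial det(A - λI) = λ^2 - 8λ + 16 = 0.
Single eigenvalue λ = 4 with algebraic multiplicity 2.
Eigenvector v = (-1,-2); generalized eigenvector w with (A-λI)w=v is (2,3).
General solution: e^(4t)[K_1·v + K_2·(t·v + w)].
Applying x(0)=-2, y(0)=-1 gives K_1=-4, K_2=-3.

x(t) = 3te^(4t) - 2e^(4t), y(t) = 6te^(4t) - e^(4t)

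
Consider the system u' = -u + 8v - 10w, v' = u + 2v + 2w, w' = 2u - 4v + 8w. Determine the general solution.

u(t) = -3K_1e^(3t) - 4K_2e^(2t) - 2K_3e^(4t), v(t) = K_1e^(3t) + K_2e^(2t), w(t) = 2K_1e^(3t) + 2K_2e^(2t) + K_3e^(4t)

Coefficient matrix A = [[-1, 8, -10], [1, 2, 2], [2, -4, 8]].
det(A - λI) = 0 gives eigenvalues λ = 3, 2, 4.
For λ=3: eigenvector (-3,1,2).
For λ=2: eigenvector (-4,1,2).
For λ=4: eigenvector (-2,0,1).
General solution: K_1e^(3t)(-3,1,2) + K_2e^(2t)(-4,1,2) + K_3e^(4t)(-2,0,1).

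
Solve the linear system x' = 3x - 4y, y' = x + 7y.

x(t) = -2c_1e^(5t) - 2c_2te^(5t) + 3c_2e^(5t), y(t) = c_1e^(5t) + c_2te^(5t) - c_2e^(5t)

Coefficient matrix A = [[3, -4], [1, 7]].
Characteristic polynomial det(A - λI) = λ^2 - 10λ + 25 = 0.
Single eigenvalue λ = 5 with algebraic multiplicity 2.
Eigenvector v = (-2,1); generalized eigenvector w with (A-λI)w=v is (3,-1).
General solution: e^(5t)[c_1·v + c_2·(t·v + w)].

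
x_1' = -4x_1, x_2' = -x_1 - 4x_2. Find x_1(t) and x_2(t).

x_1(t) = C_2e^(-4t), x_2(t) = -C_1e^(-4t) - C_2te^(-4t) + C_2e^(-4t)

Coefficient matrix A = [[-4, 0], [-1, -4]].
Characteristic polynomial det(A - λI) = λ^2 + 8λ + 16 = 0.
Single eigenvalue λ = -4 with algebraic multiplicity 2.
Eigenvector v = (0,-1); generalized eigenvector w with (A-λI)w=v is (1,1).
General solution: e^(-4t)[C_1·v + C_2·(t·v + w)].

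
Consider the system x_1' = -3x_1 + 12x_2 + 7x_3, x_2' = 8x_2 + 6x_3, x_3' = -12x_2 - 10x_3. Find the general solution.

Coefficient matrix A = [[-3, 12, 7], [0, 8, 6], [0, -12, -10]].
det(A - λI) = 0 gives eigenvalues λ = 2, -4, -3.
For λ=2: eigenvector (-1,-1,1).
For λ=-4: eigenvector (-2,-1,2).
For λ=-3: eigenvector (1,0,0).
General solution: c_1e^(2t)(-1,-1,1) + c_2e^(-4t)(-2,-1,2) + c_3e^(-3t)(1,0,0).

x_1(t) = -c_1e^(2t) - 2c_2e^(-4t) + c_3e^(-3t), x_2(t) = -c_1e^(2t) - c_2e^(-4t), x_3(t) = c_1e^(2t) + 2c_2e^(-4t)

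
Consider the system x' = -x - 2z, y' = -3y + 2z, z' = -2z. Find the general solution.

Coefficient matrix A = [[-1, 0, -2], [0, -3, 2], [0, 0, -2]].
det(A - λI) = 0 gives eigenvalues λ = -1, -3, -2.
For λ=-1: eigenvector (1,0,0).
For λ=-3: eigenvector (0,1,0).
For λ=-2: eigenvector (2,2,1).
General solution: C_1e^(-t)(1,0,0) + C_2e^(-3t)(0,1,0) + C_3e^(-2t)(2,2,1).

x(t) = C_1e^(-t) + 2C_3e^(-2t), y(t) = C_2e^(-3t) + 2C_3e^(-2t), z(t) = C_3e^(-2t)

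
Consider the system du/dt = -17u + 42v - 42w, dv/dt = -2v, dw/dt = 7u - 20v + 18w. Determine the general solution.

Coefficient matrix A = [[-17, 42, -42], [0, -2, 0], [7, -20, 18]].
det(A - λI) = 0 gives eigenvalues λ = 4, -2, -3.
For λ=4: eigenvector (-2,0,1).
For λ=-2: eigenvector (0,1,1).
For λ=-3: eigenvector (3,0,-1).
General solution: K_1e^(4t)(-2,0,1) + K_2e^(-2t)(0,1,1) + K_3e^(-3t)(3,0,-1).

u(t) = -2K_1e^(4t) + 3K_3e^(-3t), v(t) = K_2e^(-2t), w(t) = K_1e^(4t) + K_2e^(-2t) - K_3e^(-3t)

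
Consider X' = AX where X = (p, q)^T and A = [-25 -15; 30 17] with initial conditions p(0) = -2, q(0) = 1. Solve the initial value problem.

p(t) = 9e^(-4t)sin(3t) - 2e^(-4t)cos(3t), q(t) = -13e^(-4t)sin(3t) + e^(-4t)cos(3t)

Coefficient matrix A = [[-25, -15], [30, 17]].
Characteristic polynomial det(A - λI) = λ^2 + 8λ + 25 = 0.
Eigenvalues λ = -4 ± 3i (complex conjugate pair).
For λ=-4+3i: an eigenvector is (2,-3) - i(1,-1) = (2 - i, -3 + i).
A real fundamental pair from Re and Im of e^((-4+3i)t)v: X_1 = e^(-4t)(cos(3t)·(2,-3) + sin(3t)·(1,-1)), X_2 = e^(-4t)(sin(3t)·(2,-3) - cos(3t)·(1,-1)).
General solution: c_1X_1 + c_2X_2.
Applying p(0)=-2, q(0)=1 gives c_1=1, c_2=4.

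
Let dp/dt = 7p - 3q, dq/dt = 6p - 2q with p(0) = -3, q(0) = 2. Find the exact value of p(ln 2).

A = [[7,-3],[6,-2]]; eigenvalues λ = 1, 4.
Eigenvectors: (-1,-2) for λ=1, (-1,-1) for λ=4.
From the initial condition, c_1 = -5, c_2 = 8.
p(ln 2) = (-5)(2^1)(-1) + (8)(2^4)(-1) = -118.

-118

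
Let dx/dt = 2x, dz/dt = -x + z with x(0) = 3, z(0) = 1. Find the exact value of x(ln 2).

12

A = [[2,0],[-1,1]]; eigenvalues λ = 1, 2.
Eigenvectors: (0,-1) for λ=1, (1,-1) for λ=2.
From the initial condition, c_1 = -4, c_2 = 3.
x(ln 2) = (-4)(2^1)(0) + (3)(2^2)(1) = 12.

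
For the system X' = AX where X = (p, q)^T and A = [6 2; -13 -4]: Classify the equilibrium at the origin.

A = [[6,2],[-13,-4]]; det(A-λI) = λ^2 - 2λ + 2.
λ = 1 ± i: positive real part.

unstable spiral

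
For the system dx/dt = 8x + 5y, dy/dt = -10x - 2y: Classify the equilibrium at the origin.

unstable spiral

A = [[8,5],[-10,-2]]; det(A-λI) = λ^2 - 6λ + 34.
λ = 3 ± 5i: positive real part.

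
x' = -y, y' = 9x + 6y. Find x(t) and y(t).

x(t) = K_1e^(3t) + K_2te^(3t), y(t) = -3K_1e^(3t) - 3K_2te^(3t) - K_2e^(3t)

Coefficient matrix A = [[0, -1], [9, 6]].
Characteristic polynomial det(A - λI) = λ^2 - 6λ + 9 = 0.
Single eigenvalue λ = 3 with algebraic multiplicity 2.
Eigenvector v = (1,-3); generalized eigenvector w with (A-λI)w=v is (0,-1).
General solution: e^(3t)[K_1·v + K_2·(t·v + w)].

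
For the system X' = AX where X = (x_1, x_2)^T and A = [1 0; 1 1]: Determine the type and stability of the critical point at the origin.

unstable improper node

A = [[1,0],[1,1]]; det(A-λI) = λ^2 - 2λ + 1.
repeated λ = 1 with a single eigenvector.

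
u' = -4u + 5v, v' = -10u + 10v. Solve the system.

Coefficient matrix A = [[-4, 5], [-10, 10]].
Characteristic polynomial det(A - λI) = λ^2 - 6λ + 10 = 0.
Eigenvalues λ = 3 ± i (complex conjugate pair).
For λ=3+i: an eigenvector is (-2,-3) - i(-1,-1) = (-2 + i, -3 + i).
A real fundamental pair from Re and Im of e^((3+i)t)v: X_1 = e^(3t)(cos(t)·(-2,-3) + sin(t)·(-1,-1)), X_2 = e^(3t)(sin(t)·(-2,-3) - cos(t)·(-1,-1)).
General solution: K_1X_1 + K_2X_2.

u(t) = -K_1e^(3t)sin(t) - 2K_1e^(3t)cos(t) - 2K_2e^(3t)sin(t) + K_2e^(3t)cos(t), v(t) = -K_1e^(3t)sin(t) - 3K_1e^(3t)cos(t) - 3K_2e^(3t)sin(t) + K_2e^(3t)cos(t)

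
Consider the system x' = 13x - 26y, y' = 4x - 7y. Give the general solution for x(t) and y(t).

Coefficient matrix A = [[13, -26], [4, -7]].
Characteristic polynomial det(A - λI) = λ^2 - 6λ + 13 = 0.
Eigenvalues λ = 3 ± 2i (complex conjugate pair).
For λ=3+2i: an eigenvector is (3,1) - i(2,1) = (3 - 2i, 1 - i).
A real fundamental pair from Re and Im of e^((3+2i)t)v: X_1 = e^(3t)(cos(2t)·(3,1) + sin(2t)·(2,1)), X_2 = e^(3t)(sin(2t)·(3,1) - cos(2t)·(2,1)).
General solution: c_1X_1 + c_2X_2.

x(t) = 2c_1e^(3t)sin(2t) + 3c_1e^(3t)cos(2t) + 3c_2e^(3t)sin(2t) - 2c_2e^(3t)cos(2t), y(t) = c_1e^(3t)sin(2t) + c_1e^(3t)cos(2t) + c_2e^(3t)sin(2t) - c_2e^(3t)cos(2t)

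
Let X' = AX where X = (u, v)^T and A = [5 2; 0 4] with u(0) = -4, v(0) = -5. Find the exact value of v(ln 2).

-80

A = [[5,2],[0,4]]; eigenvalues λ = 4, 5.
Eigenvectors: (2,-1) for λ=4, (-1,0) for λ=5.
From the initial condition, c_1 = 5, c_2 = 14.
v(ln 2) = (5)(2^4)(-1) + (14)(2^5)(0) = -80.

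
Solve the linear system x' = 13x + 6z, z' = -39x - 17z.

Coefficient matrix A = [[13, 6], [-39, -17]].
Characteristic polynomial det(A - λI) = λ^2 + 4λ + 13 = 0.
Eigenvalues λ = -2 ± 3i (complex conjugate pair).
For λ=-2+3i: an eigenvector is (1,-2) - i(1,-3) = (1 - i, -2 + 3i).
A real fundamental pair from Re and Im of e^((-2+3i)t)v: X_1 = e^(-2t)(cos(3t)·(1,-2) + sin(3t)·(1,-3)), X_2 = e^(-2t)(sin(3t)·(1,-2) - cos(3t)·(1,-3)).
General solution: c_1X_1 + c_2X_2.

x(t) = c_1e^(-2t)sin(3t) + c_1e^(-2t)cos(3t) + c_2e^(-2t)sin(3t) - c_2e^(-2t)cos(3t), z(t) = -3c_1e^(-2t)sin(3t) - 2c_1e^(-2t)cos(3t) - 2c_2e^(-2t)sin(3t) + 3c_2e^(-2t)cos(3t)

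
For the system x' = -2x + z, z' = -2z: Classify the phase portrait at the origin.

stable improper node

A = [[-2,1],[0,-2]]; det(A-λI) = λ^2 + 4λ + 4.
repeated λ = -2 with a single eigenvector.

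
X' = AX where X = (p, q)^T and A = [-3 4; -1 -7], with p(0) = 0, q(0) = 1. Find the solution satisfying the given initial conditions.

Coefficient matrix A = [[-3, 4], [-1, -7]].
Characteristic polynomial det(A - λI) = λ^2 + 10λ + 25 = 0.
Single eigenvalue λ = -5 with algebraic multiplicity 2.
Eigenvector v = (-2,1); generalized eigenvector w with (A-λI)w=v is (-3,1).
General solution: e^(-5t)[c_1·v + c_2·(t·v + w)].
Applying p(0)=0, q(0)=1 gives c_1=3, c_2=-2.

p(t) = 4te^(-5t), q(t) = -2te^(-5t) + e^(-5t)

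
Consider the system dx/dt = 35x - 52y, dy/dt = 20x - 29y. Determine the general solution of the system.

x(t) = -3c_1e^(3t)sin(4t) - 2c_1e^(3t)cos(4t) - 2c_2e^(3t)sin(4t) + 3c_2e^(3t)cos(4t), y(t) = -2c_1e^(3t)sin(4t) - c_1e^(3t)cos(4t) - c_2e^(3t)sin(4t) + 2c_2e^(3t)cos(4t)

Coefficient matrix A = [[35, -52], [20, -29]].
Characteristic polynomial det(A - λI) = λ^2 - 6λ + 25 = 0.
Eigenvalues λ = 3 ± 4i (complex conjugate pair).
For λ=3+4i: an eigenvector is (-2,-1) - i(-3,-2) = (-2 + 3i, -1 + 2i).
A real fundamental pair from Re and Im of e^((3+4i)t)v: X_1 = e^(3t)(cos(4t)·(-2,-1) + sin(4t)·(-3,-2)), X_2 = e^(3t)(sin(4t)·(-2,-1) - cos(4t)·(-3,-2)).
General solution: c_1X_1 + c_2X_2.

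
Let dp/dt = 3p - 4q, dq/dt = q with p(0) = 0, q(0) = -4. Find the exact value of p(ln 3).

192

A = [[3,-4],[0,1]]; eigenvalues λ = 3, 1.
Eigenvectors: (-1,0) for λ=3, (2,1) for λ=1.
From the initial condition, c_1 = -8, c_2 = -4.
p(ln 3) = (-8)(3^3)(-1) + (-4)(3^1)(2) = 192.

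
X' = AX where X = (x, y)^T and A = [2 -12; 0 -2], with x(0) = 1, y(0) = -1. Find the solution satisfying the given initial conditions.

x(t) = 4e^(2t) - 3e^(-2t), y(t) = -e^(-2t)

Coefficient matrix A = [[2, -12], [0, -2]].
Characteristic polynomial det(A - λI) = λ^2 - 4 = 0.
Eigenvalues λ = 2, -2.
For λ=2: (A-λI) row 1 is [0, -12], so an eigenvector is (-1, 0).
For λ=-2: (A-λI) row 1 is [4, -12], so an eigenvector is (3, 1).
General solution: K_1e^(2t)(-1,0) + K_2e^(-2t)(3,1).
Applying x(0)=1, y(0)=-1 gives K_1=-4, K_2=-1.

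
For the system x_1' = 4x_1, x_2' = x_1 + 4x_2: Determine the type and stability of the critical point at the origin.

A = [[4,0],[1,4]]; det(A-λI) = λ^2 - 8λ + 16.
repeated λ = 4 with a single eigenvector.

unstable improper node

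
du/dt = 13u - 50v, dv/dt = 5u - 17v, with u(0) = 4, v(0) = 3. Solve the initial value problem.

u(t) = -18e^(-2t)sin(5t) + 4e^(-2t)cos(5t), v(t) = -5e^(-2t)sin(5t) + 3e^(-2t)cos(5t)

Coefficient matrix A = [[13, -50], [5, -17]].
Characteristic polynomial det(A - λI) = λ^2 + 4λ + 29 = 0.
Eigenvalues λ = -2 ± 5i (complex conjugate pair).
For λ=-2+5i: an eigenvector is (-1,0) - i(-3,-1) = (-1 + 3i, 0 + i).
A real fundamental pair from Re and Im of e^((-2+5i)t)v: X_1 = e^(-2t)(cos(5t)·(-1,0) + sin(5t)·(-3,-1)), X_2 = e^(-2t)(sin(5t)·(-1,0) - cos(5t)·(-3,-1)).
General solution: c_1X_1 + c_2X_2.
Applying u(0)=4, v(0)=3 gives c_1=5, c_2=3.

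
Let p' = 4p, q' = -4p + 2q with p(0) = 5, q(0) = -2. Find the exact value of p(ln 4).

1280

A = [[4,0],[-4,2]]; eigenvalues λ = 4, 2.
Eigenvectors: (1,-2) for λ=4, (0,-1) for λ=2.
From the initial condition, c_1 = 5, c_2 = -8.
p(ln 4) = (5)(4^4)(1) + (-8)(4^2)(0) = 1280.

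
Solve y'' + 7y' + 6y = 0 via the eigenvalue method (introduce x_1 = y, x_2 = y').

Let x_1 = y, x_2 = y'. Then x_1' = x_2 and x_2' = -6x_1 - 7x_2.
A = [[0,1],[-6,-7]]; det(A-λI) = λ^2 + 7λ + 6.
Eigenvalues λ = -6, -1 with eigenvectors (1,-6), (1,-1).

y(t) = C_1e^(-6t) + C_2e^(-t)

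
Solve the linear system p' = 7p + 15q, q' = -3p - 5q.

p(t) = 2c_1e^(t)sin(3t) + c_1e^(t)cos(3t) + c_2e^(t)sin(3t) - 2c_2e^(t)cos(3t), q(t) = -c_1e^(t)sin(3t) + c_2e^(t)cos(3t)

Coefficient matrix A = [[7, 15], [-3, -5]].
Characteristic polynomial det(A - λI) = λ^2 - 2λ + 10 = 0.
Eigenvalues λ = 1 ± 3i (complex conjugate pair).
For λ=1+3i: an eigenvector is (1,0) - i(2,-1) = (1 - 2i, 0 + i).
A real fundamental pair from Re and Im of e^((1+3i)t)v: X_1 = e^(t)(cos(3t)·(1,0) + sin(3t)·(2,-1)), X_2 = e^(t)(sin(3t)·(1,0) - cos(3t)·(2,-1)).
General solution: c_1X_1 + c_2X_2.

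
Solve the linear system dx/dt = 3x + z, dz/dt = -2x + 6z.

Coefficient matrix A = [[3, 1], [-2, 6]].
Characteristic polynomial det(A - λI) = λ^2 - 9λ + 20 = 0.
Eigenvalues λ = 5, 4.
For λ=5: (A-λI) row 1 is [-2, 1], so an eigenvector is (-1, -2).
For λ=4: (A-λI) row 1 is [-1, 1], so an eigenvector is (1, 1).
General solution: c_1e^(5t)(-1,-2) + c_2e^(4t)(1,1).

x(t) = -c_1e^(5t) + c_2e^(4t), z(t) = -2c_1e^(5t) + c_2e^(4t)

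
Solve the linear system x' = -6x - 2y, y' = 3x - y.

Coefficient matrix A = [[-6, -2], [3, -1]].
Characteristic polynomial det(A - λI) = λ^2 + 7λ + 12 = 0.
Eigenvalues λ = -3, -4.
For λ=-3: (A-λI) row 1 is [-3, -2], so an eigenvector is (-2, 3).
For λ=-4: (A-λI) row 1 is [-2, -2], so an eigenvector is (1, -1).
General solution: c_1e^(-3t)(-2,3) + c_2e^(-4t)(1,-1).

x(t) = -2c_1e^(-3t) + c_2e^(-4t), y(t) = 3c_1e^(-3t) - c_2e^(-4t)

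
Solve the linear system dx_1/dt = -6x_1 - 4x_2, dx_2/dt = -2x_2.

x_1(t) = -K_1e^(-2t) + K_2e^(-6t), x_2(t) = K_1e^(-2t)

Coefficient matrix A = [[-6, -4], [0, -2]].
Characteristic polynomial det(A - λI) = λ^2 + 8λ + 12 = 0.
Eigenvalues λ = -2, -6.
For λ=-2: (A-λI) row 1 is [-4, -4], so an eigenvector is (-1, 1).
For λ=-6: (A-λI) row 1 is [0, -4], so an eigenvector is (1, 0).
General solution: K_1e^(-2t)(-1,1) + K_2e^(-6t)(1,0).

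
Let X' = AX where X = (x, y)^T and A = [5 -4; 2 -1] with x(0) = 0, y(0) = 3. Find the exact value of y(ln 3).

-63

A = [[5,-4],[2,-1]]; eigenvalues λ = 3, 1.
Eigenvectors: (-2,-1) for λ=3, (1,1) for λ=1.
From the initial condition, c_1 = 3, c_2 = 6.
y(ln 3) = (3)(3^3)(-1) + (6)(3^1)(1) = -63.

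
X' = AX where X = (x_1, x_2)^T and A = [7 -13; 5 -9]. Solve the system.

Coefficient matrix A = [[7, -13], [5, -9]].
Characteristic polynomial det(A - λI) = λ^2 + 2λ + 2 = 0.
Eigenvalues λ = -1 ± i (complex conjugate pair).
For λ=-1+i: an eigenvector is (-2,-1) - i(-3,-2) = (-2 + 3i, -1 + 2i).
A real fundamental pair from Re and Im of e^((-1+i)t)v: X_1 = e^(-t)(cos(t)·(-2,-1) + sin(t)·(-3,-2)), X_2 = e^(-t)(sin(t)·(-2,-1) - cos(t)·(-3,-2)).
General solution: K_1X_1 + K_2X_2.

x_1(t) = -3K_1e^(-t)sin(t) - 2K_1e^(-t)cos(t) - 2K_2e^(-t)sin(t) + 3K_2e^(-t)cos(t), x_2(t) = -2K_1e^(-t)sin(t) - K_1e^(-t)cos(t) - K_2e^(-t)sin(t) + 2K_2e^(-t)cos(t)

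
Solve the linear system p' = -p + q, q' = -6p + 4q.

p(t) = c_1e^(t) - c_2e^(2t), q(t) = 2c_1e^(t) - 3c_2e^(2t)

Coefficient matrix A = [[-1, 1], [-6, 4]].
Characteristic polynomial det(A - λI) = λ^2 - 3λ + 2 = 0.
Eigenvalues λ = 1, 2.
For λ=1: (A-λI) row 1 is [-2, 1], so an eigenvector is (1, 2).
For λ=2: (A-λI) row 1 is [-3, 1], so an eigenvector is (-1, -3).
General solution: c_1e^(t)(1,2) + c_2e^(2t)(-1,-3).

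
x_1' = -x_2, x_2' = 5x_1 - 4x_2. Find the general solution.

x_1(t) = C_1e^(-2t)sin(t) - C_2e^(-2t)cos(t), x_2(t) = 2C_1e^(-2t)sin(t) - C_1e^(-2t)cos(t) - C_2e^(-2t)sin(t) - 2C_2e^(-2t)cos(t)

Coefficient matrix A = [[0, -1], [5, -4]].
Characteristic polynomial det(A - λI) = λ^2 + 4λ + 5 = 0.
Eigenvalues λ = -2 ± i (complex conjugate pair).
For λ=-2+i: an eigenvector is (0,-1) - i(1,2) = (0 - i, -1 - 2i).
A real fundamental pair from Re and Im of e^((-2+i)t)v: X_1 = e^(-2t)(cos(t)·(0,-1) + sin(t)·(1,2)), X_2 = e^(-2t)(sin(t)·(0,-1) - cos(t)·(1,2)).
General solution: C_1X_1 + C_2X_2.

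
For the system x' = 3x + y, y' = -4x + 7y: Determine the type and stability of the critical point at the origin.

unstable improper node

A = [[3,1],[-4,7]]; det(A-λI) = λ^2 - 10λ + 25.
repeated λ = 5 with a single eigenvector.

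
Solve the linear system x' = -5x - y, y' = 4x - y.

Coefficient matrix A = [[-5, -1], [4, -1]].
Characteristic polynomial det(A - λI) = λ^2 + 6λ + 9 = 0.
Single eigenvalue λ = -3 with algebraic multiplicity 2.
Eigenvector v = (-1,2); generalized eigenvector w with (A-λI)w=v is (2,-3).
General solution: e^(-3t)[c_1·v + c_2·(t·v + w)].

x(t) = -c_1e^(-3t) - c_2te^(-3t) + 2c_2e^(-3t), y(t) = 2c_1e^(-3t) + 2c_2te^(-3t) - 3c_2e^(-3t)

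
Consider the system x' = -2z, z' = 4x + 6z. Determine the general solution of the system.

Coefficient matrix A = [[0, -2], [4, 6]].
Characteristic polynomial det(A - λI) = λ^2 - 6λ + 8 = 0.
Eigenvalues λ = 2, 4.
For λ=2: (A-λI) row 1 is [-2, -2], so an eigenvector is (1, -1).
For λ=4: (A-λI) row 1 is [-4, -2], so an eigenvector is (-1, 2).
General solution: c_1e^(2t)(1,-1) + c_2e^(4t)(-1,2).

x(t) = c_1e^(2t) - c_2e^(4t), z(t) = -c_1e^(2t) + 2c_2e^(4t)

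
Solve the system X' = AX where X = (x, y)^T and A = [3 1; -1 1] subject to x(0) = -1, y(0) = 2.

Coefficient matrix A = [[3, 1], [-1, 1]].
Characteristic polynomial det(A - λI) = λ^2 - 4λ + 4 = 0.
Single eigenvalue λ = 2 with algebraic multiplicity 2.
Eigenvector v = (-1,1); generalized eigenvector w with (A-λI)w=v is (1,-2).
General solution: e^(2t)[K_1·v + K_2·(t·v + w)].
Applying x(0)=-1, y(0)=2 gives K_1=0, K_2=-1.

x(t) = te^(2t) - e^(2t), y(t) = -te^(2t) + 2e^(2t)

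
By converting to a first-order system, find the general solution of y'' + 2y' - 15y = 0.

Let x_1 = y, x_2 = y'. Then x_1' = x_2 and x_2' = 15x_1 - 2x_2.
A = [[0,1],[15,-2]]; det(A-λI) = λ^2 + 2λ - 15.
Eigenvalues λ = 3, -5 with eigenvectors (1,3), (1,-5).

y(t) = K_1e^(3t) + K_2e^(-5t)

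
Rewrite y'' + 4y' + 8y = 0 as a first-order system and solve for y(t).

Let x_1 = y, x_2 = y'. Then x_1' = x_2 and x_2' = -8x_1 - 4x_2.
A = [[0,1],[-8,-4]]; det(A-λI) = λ^2 + 4λ + 8.
Eigenvalues λ = -2 ± 2i.

y(t) = c_1e^(-2t)cos(2t) + c_2e^(-2t)sin(2t)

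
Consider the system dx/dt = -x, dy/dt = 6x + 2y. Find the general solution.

x(t) = -c_1e^(-t), y(t) = 2c_1e^(-t) + c_2e^(2t)

Coefficient matrix A = [[-1, 0], [6, 2]].
Characteristic polynomial det(A - λI) = λ^2 - λ - 2 = 0.
Eigenvalues λ = -1, 2.
For λ=-1: (A-λI) row 2 is [6, 3], so an eigenvector is (-1, 2).
For λ=2: (A-λI) row 1 is [-3, 0], so an eigenvector is (0, 1).
General solution: c_1e^(-t)(-1,2) + c_2e^(2t)(0,1).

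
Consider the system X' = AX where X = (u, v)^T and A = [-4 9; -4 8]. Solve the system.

Coefficient matrix A = [[-4, 9], [-4, 8]].
Characteristic polynomial det(A - λI) = λ^2 - 4λ + 4 = 0.
Single eigenvalue λ = 2 with algebraic multiplicity 2.
Eigenvector v = (3,2); generalized eigenvector w with (A-λI)w=v is (1,1).
General solution: e^(2t)[c_1·v + c_2·(t·v + w)].

u(t) = 3c_1e^(2t) + 3c_2te^(2t) + c_2e^(2t), v(t) = 2c_1e^(2t) + 2c_2te^(2t) + c_2e^(2t)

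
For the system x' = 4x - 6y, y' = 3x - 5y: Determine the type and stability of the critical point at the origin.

A = [[4,-6],[3,-5]]; det(A-λI) = λ^2 + λ - 2.
λ = 1, -2: opposite signs.

saddle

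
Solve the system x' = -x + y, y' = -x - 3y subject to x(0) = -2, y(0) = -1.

x(t) = -3te^(-2t) - 2e^(-2t), y(t) = 3te^(-2t) - e^(-2t)

Coefficient matrix A = [[-1, 1], [-1, -3]].
Characteristic polynomial det(A - λI) = λ^2 + 4λ + 4 = 0.
Single eigenvalue λ = -2 with algebraic multiplicity 2.
Eigenvector v = (-1,1); generalized eigenvector w with (A-λI)w=v is (-1,0).
General solution: e^(-2t)[C_1·v + C_2·(t·v + w)].
Applying x(0)=-2, y(0)=-1 gives C_1=-1, C_2=3.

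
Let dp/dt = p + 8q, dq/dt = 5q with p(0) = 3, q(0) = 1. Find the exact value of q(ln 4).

1024

A = [[1,8],[0,5]]; eigenvalues λ = 1, 5.
Eigenvectors: (-1,0) for λ=1, (2,1) for λ=5.
From the initial condition, c_1 = -1, c_2 = 1.
q(ln 4) = (-1)(4^1)(0) + (1)(4^5)(1) = 1024.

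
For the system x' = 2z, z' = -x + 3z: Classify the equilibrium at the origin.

A = [[0,2],[-1,3]]; det(A-λI) = λ^2 - 3λ + 2.
λ = 1, 2: both positive.

unstable node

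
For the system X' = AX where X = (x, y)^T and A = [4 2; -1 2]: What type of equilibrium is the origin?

A = [[4,2],[-1,2]]; det(A-λI) = λ^2 - 6λ + 10.
λ = 3 ± i: positive real part.

unstable spiral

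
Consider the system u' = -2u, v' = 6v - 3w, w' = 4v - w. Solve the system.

Coefficient matrix A = [[-2, 0, 0], [0, 6, -3], [0, 4, -1]].
det(A - λI) = 0 gives eigenvalues λ = 3, -2, 2.
For λ=3: eigenvector (0,1,1).
For λ=-2: eigenvector (1,0,0).
For λ=2: eigenvector (0,3,4).
General solution: K_1e^(3t)(0,1,1) + K_2e^(-2t)(1,0,0) + K_3e^(2t)(0,3,4).

u(t) = K_2e^(-2t), v(t) = K_1e^(3t) + 3K_3e^(2t), w(t) = K_1e^(3t) + 4K_3e^(2t)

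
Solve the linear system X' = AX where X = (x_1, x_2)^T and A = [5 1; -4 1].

Coefficient matrix A = [[5, 1], [-4, 1]].
Characteristic polynomial det(A - λI) = λ^2 - 6λ + 9 = 0.
Single eigenvalue λ = 3 with algebraic multiplicity 2.
Eigenvector v = (1,-2); generalized eigenvector w with (A-λI)w=v is (2,-3).
General solution: e^(3t)[C_1·v + C_2·(t·v + w)].

x_1(t) = C_1e^(3t) + C_2te^(3t) + 2C_2e^(3t), x_2(t) = -2C_1e^(3t) - 2C_2te^(3t) - 3C_2e^(3t)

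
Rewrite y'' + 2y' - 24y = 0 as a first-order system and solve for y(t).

y(t) = C_1e^(-6t) + C_2e^(4t)

Let x_1 = y, x_2 = y'. Then x_1' = x_2 and x_2' = 24x_1 - 2x_2.
A = [[0,1],[24,-2]]; det(A-λI) = λ^2 + 2λ - 24.
Eigenvalues λ = -6, 4 with eigenvectors (1,-6), (1,4).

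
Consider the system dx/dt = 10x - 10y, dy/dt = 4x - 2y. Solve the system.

Coefficient matrix A = [[10, -10], [4, -2]].
Characteristic polynomial det(A - λI) = λ^2 - 8λ + 20 = 0.
Eigenvalues λ = 4 ± 2i (complex conjugate pair).
For λ=4+2i: an eigenvector is (-2,-1) - i(-1,-1) = (-2 + i, -1 + i).
A real fundamental pair from Re and Im of e^((4+2i)t)v: X_1 = e^(4t)(cos(2t)·(-2,-1) + sin(2t)·(-1,-1)), X_2 = e^(4t)(sin(2t)·(-2,-1) - cos(2t)·(-1,-1)).
General solution: K_1X_1 + K_2X_2.

x(t) = -K_1e^(4t)sin(2t) - 2K_1e^(4t)cos(2t) - 2K_2e^(4t)sin(2t) + K_2e^(4t)cos(2t), y(t) = -K_1e^(4t)sin(2t) - K_1e^(4t)cos(2t) - K_2e^(4t)sin(2t) + K_2e^(4t)cos(2t)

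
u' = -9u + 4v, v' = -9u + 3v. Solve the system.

Coefficient matrix A = [[-9, 4], [-9, 3]].
Characteristic polynomial det(A - λI) = λ^2 + 6λ + 9 = 0.
Single eigenvalue λ = -3 with algebraic multiplicity 2.
Eigenvector v = (2,3); generalized eigenvector w with (A-λI)w=v is (1,2).
General solution: e^(-3t)[K_1·v + K_2·(t·v + w)].

u(t) = 2K_1e^(-3t) + 2K_2te^(-3t) + K_2e^(-3t), v(t) = 3K_1e^(-3t) + 3K_2te^(-3t) + 2K_2e^(-3t)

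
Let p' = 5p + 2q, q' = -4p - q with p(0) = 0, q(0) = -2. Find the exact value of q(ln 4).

A = [[5,2],[-4,-1]]; eigenvalues λ = 3, 1.
Eigenvectors: (-1,1) for λ=3, (1,-2) for λ=1.
From the initial condition, c_1 = 2, c_2 = 2.
q(ln 4) = (2)(4^3)(1) + (2)(4^1)(-2) = 112.

112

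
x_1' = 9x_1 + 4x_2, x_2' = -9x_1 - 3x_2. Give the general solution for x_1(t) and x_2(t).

x_1(t) = -2K_1e^(3t) - 2K_2te^(3t) + K_2e^(3t), x_2(t) = 3K_1e^(3t) + 3K_2te^(3t) - 2K_2e^(3t)

Coefficient matrix A = [[9, 4], [-9, -3]].
Characteristic polynomial det(A - λI) = λ^2 - 6λ + 9 = 0.
Single eigenvalue λ = 3 with algebraic multiplicity 2.
Eigenvector v = (-2,3); generalized eigenvector w with (A-λI)w=v is (1,-2).
General solution: e^(3t)[K_1·v + K_2·(t·v + w)].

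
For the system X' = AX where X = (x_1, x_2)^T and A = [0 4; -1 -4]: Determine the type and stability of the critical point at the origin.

A = [[0,4],[-1,-4]]; det(A-λI) = λ^2 + 4λ + 4.
repeated λ = -2 with a single eigenvector.

stable improper node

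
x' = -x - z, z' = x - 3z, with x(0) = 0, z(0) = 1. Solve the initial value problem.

x(t) = -te^(-2t), z(t) = -te^(-2t) + e^(-2t)

Coefficient matrix A = [[-1, -1], [1, -3]].
Characteristic polynomial det(A - λI) = λ^2 + 4λ + 4 = 0.
Single eigenvalue λ = -2 with algebraic multiplicity 2.
Eigenvector v = (1,1); generalized eigenvector w with (A-λI)w=v is (-2,-3).
General solution: e^(-2t)[c_1·v + c_2·(t·v + w)].
Applying x(0)=0, z(0)=1 gives c_1=-2, c_2=-1.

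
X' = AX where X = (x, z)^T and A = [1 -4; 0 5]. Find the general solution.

Coefficient matrix A = [[1, -4], [0, 5]].
Characteristic polynomial det(A - λI) = λ^2 - 6λ + 5 = 0.
Eigenvalues λ = 5, 1.
For λ=5: (A-λI) row 1 is [-4, -4], so an eigenvector is (1, -1).
For λ=1: (A-λI) row 1 is [0, -4], so an eigenvector is (-1, 0).
General solution: c_1e^(5t)(1,-1) + c_2e^(t)(-1,0).

x(t) = c_1e^(5t) - c_2e^(t), z(t) = -c_1e^(5t)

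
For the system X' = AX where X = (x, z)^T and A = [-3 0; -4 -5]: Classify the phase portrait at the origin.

stable node

A = [[-3,0],[-4,-5]]; det(A-λI) = λ^2 + 8λ + 15.
λ = -5, -3: both negative.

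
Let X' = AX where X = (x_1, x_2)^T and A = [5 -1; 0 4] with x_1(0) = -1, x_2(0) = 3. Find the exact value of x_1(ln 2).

A = [[5,-1],[0,4]]; eigenvalues λ = 5, 4.
Eigenvectors: (-1,0) for λ=5, (1,1) for λ=4.
From the initial condition, c_1 = 4, c_2 = 3.
x_1(ln 2) = (4)(2^5)(-1) + (3)(2^4)(1) = -80.

-80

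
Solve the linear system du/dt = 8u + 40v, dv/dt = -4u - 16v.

Coefficient matrix A = [[8, 40], [-4, -16]].
Characteristic polynomial det(A - λI) = λ^2 + 8λ + 32 = 0.
Eigenvalues λ = -4 ± 4i (complex conjugate pair).
For λ=-4+4i: an eigenvector is (3,-1) - i(-1,0) = (3 + i, -1).
A real fundamental pair from Re and Im of e^((-4+4i)t)v: X_1 = e^(-4t)(cos(4t)·(3,-1) + sin(4t)·(-1,0)), X_2 = e^(-4t)(sin(4t)·(3,-1) - cos(4t)·(-1,0)).
General solution: c_1X_1 + c_2X_2.

u(t) = -c_1e^(-4t)sin(4t) + 3c_1e^(-4t)cos(4t) + 3c_2e^(-4t)sin(4t) + c_2e^(-4t)cos(4t), v(t) = -c_1e^(-4t)cos(4t) - c_2e^(-4t)sin(4t)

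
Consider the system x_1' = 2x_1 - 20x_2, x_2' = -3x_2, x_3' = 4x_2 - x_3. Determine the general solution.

Coefficient matrix A = [[2, -20, 0], [0, -3, 0], [0, 4, -1]].
det(A - λI) = 0 gives eigenvalues λ = 2, -3, -1.
For λ=2: eigenvector (1,0,0).
For λ=-3: eigenvector (4,1,-2).
For λ=-1: eigenvector (0,0,1).
General solution: K_1e^(2t)(1,0,0) + K_2e^(-3t)(4,1,-2) + K_3e^(-t)(0,0,1).

x_1(t) = K_1e^(2t) + 4K_2e^(-3t), x_2(t) = K_2e^(-3t), x_3(t) = -2K_2e^(-3t) + K_3e^(-t)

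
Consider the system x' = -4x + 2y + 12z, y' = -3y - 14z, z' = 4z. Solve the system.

Coefficient matrix A = [[-4, 2, 12], [0, -3, -14], [0, 0, 4]].
det(A - λI) = 0 gives eigenvalues λ = -4, -3, 4.
For λ=-4: eigenvector (1,0,0).
For λ=-3: eigenvector (2,1,0).
For λ=4: eigenvector (1,-2,1).
General solution: K_1e^(-4t)(1,0,0) + K_2e^(-3t)(2,1,0) + K_3e^(4t)(1,-2,1).

x(t) = K_1e^(-4t) + 2K_2e^(-3t) + K_3e^(4t), y(t) = K_2e^(-3t) - 2K_3e^(4t), z(t) = K_3e^(4t)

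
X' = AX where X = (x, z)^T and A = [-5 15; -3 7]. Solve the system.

Coefficient matrix A = [[-5, 15], [-3, 7]].
Characteristic polynomial det(A - λI) = λ^2 - 2λ + 10 = 0.
Eigenvalues λ = 1 ± 3i (complex conjugate pair).
For λ=1+3i: an eigenvector is (1,0) - i(-2,-1) = (1 + 2i, 0 + i).
A real fundamental pair from Re and Im of e^((1+3i)t)v: X_1 = e^(t)(cos(3t)·(1,0) + sin(3t)·(-2,-1)), X_2 = e^(t)(sin(3t)·(1,0) - cos(3t)·(-2,-1)).
General solution: C_1X_1 + C_2X_2.

x(t) = -2C_1e^(t)sin(3t) + C_1e^(t)cos(3t) + C_2e^(t)sin(3t) + 2C_2e^(t)cos(3t), z(t) = -C_1e^(t)sin(3t) + C_2e^(t)cos(3t)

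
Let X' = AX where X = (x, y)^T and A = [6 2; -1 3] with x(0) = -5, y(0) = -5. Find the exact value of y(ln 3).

1215

A = [[6,2],[-1,3]]; eigenvalues λ = 5, 4.
Eigenvectors: (-2,1) for λ=5, (-1,1) for λ=4.
From the initial condition, c_1 = 10, c_2 = -15.
y(ln 3) = (10)(3^5)(1) + (-15)(3^4)(1) = 1215.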